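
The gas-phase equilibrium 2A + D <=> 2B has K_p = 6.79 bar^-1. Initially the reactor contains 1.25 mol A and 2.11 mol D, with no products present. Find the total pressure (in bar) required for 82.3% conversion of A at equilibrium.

Basis: 1.25 mol A initially; let X = conversion of A. Extent ξ = 0.625X.
At extent ξ: n_A = 1.25 − 1.25X; n_D = 2.11 − 0.625X; n_B = 1.25X.
Summing: n_T = 3.36 − 0.625X.
K_p = p_B^2 / (p_A^2 p_D) with p_i = (n_i/n_T)·P.
At X = 0.823: the mole-fraction product g(X) = Π y_i^ν_i = 38.56. Since K_p = g(X)·P^{-1}, P = (g/K_p)^(1/1) = (38.56/6.79)^(1/1) = 5.68 bar.

P = 5.68 bar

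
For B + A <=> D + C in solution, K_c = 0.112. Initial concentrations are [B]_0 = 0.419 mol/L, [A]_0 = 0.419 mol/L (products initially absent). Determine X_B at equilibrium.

X = 0.251

Let X = conversion of B; extent ξ = 0.419·X mol/L.
Concentrations: [B] = 0.419 − 0.419X; [A] = 0.419 − 0.419X; [D] = 0.419X; [C] = 0.419X.
K_c = [D] [C] / ([B] [A]).
Solving K_c = 0.112 for X ∈ (0,1): X = 0.251.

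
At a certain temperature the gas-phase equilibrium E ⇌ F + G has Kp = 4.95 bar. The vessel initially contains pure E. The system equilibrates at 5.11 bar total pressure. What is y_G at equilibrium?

y_G = 0.412

Take 1 mol E as basis and let X be its fractional conversion, so ξ = X.
Mole table: n_E = 1 − X; n_F = X; n_G = X.
Summing: n_T = 1 + X.
With p_i = (n_i/n_T)P, Kp = p_F p_G / (p_E).
Setting this equal to 4.95 bar and taking the physical root (0 < X < 1) gives X = 0.701.
Then n_G = 0.701, n_T = 1.7, so y_G = 0.412.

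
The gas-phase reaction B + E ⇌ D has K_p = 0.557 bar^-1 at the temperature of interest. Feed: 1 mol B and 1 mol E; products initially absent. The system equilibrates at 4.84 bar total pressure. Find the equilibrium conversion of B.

Let X = conversion of B (basis 1 mol B); extent of reaction ξ = X.
Species balance: n_B = 1 − X; n_E = 1 − X; n_D = X.
Summing: n_T = 2 − X.
y_i = n_i/n_T, p_i = y_i·P. K_p = p_D / (p_B p_E).
Equating to 0.557 bar^-1 and solving on 0 < X < 1: X = 0.480.

X = 0.480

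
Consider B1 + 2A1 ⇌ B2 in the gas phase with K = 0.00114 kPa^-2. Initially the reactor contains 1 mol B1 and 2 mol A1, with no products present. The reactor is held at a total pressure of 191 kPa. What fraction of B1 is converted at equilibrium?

Let X = conversion of B1 (basis 1 mol B1); extent of reaction ξ = X.
At extent ξ: n_B1 = 1 − X; n_A1 = 2 − 2X; n_B2 = X.
Total moles n_T = 3 − 2X.
With p_i = (n_i/n_T)P, K = p_B2 / (p_B1 p_A1^2).
This yields a degree-3 equation in X; solving on (0,1), X = 0.787.

X = 0.787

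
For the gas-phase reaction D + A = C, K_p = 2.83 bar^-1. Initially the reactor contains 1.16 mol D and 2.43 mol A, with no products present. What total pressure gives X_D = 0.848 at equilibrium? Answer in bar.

P = 3.55 bar

Basis: 1.16 mol D initially; let X = conversion of D. Extent ξ = 1.16X.
At extent ξ: n_D = 1.16 − 1.16X; n_A = 2.43 − 1.16X; n_C = 1.16X.
Total moles n_T = 3.59 − 1.16X.
K_p = p_C / (p_D p_A) with p_i = (n_i/n_T)·P.
At X = 0.848: the mole-fraction product g(X) = Π y_i^ν_i = 10.05. Since K_p = g(X)·P^{-1}, P = (g/K_p)^(1/1) = (10.05/2.83)^(1/1) = 3.55 bar.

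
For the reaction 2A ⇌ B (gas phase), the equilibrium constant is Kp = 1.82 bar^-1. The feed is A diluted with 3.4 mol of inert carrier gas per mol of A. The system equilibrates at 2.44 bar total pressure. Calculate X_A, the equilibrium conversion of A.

Let X = conversion of A (basis 1 mol A); extent of reaction ξ = 0.5X.
Mole table: n_A = 1 − X; n_B = 0.5X; n_I = 3.4 (inert).
n_T = Σnᵢ = 4.4 − 0.5X.
Mole fractions y_i = n_i/n_T; Kp = p_B / (p_A^2) with p_i = y_i·P.
This yields a degree-2 equation in X; solving on (0,1), X = 0.511.

X = 0.511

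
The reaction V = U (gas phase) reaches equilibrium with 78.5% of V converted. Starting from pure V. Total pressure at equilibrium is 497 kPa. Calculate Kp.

Basis: 1 mol V initially; let X = conversion of V. Extent ξ = X.
Moles: n_V = 1 − X; n_U = X.
Total moles n_T = 1 (Δν = 0, constant).
At X = 0.785: n_V = 0.215, n_U = 0.785, n_T = 1.
p_i = (n_i/n_T)·P. Kp = p_U / (p_V) = 3.65.

Kp = 3.65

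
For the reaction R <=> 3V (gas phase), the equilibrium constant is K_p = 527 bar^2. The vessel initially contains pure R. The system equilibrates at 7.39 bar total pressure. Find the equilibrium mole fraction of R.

y_R = 0.081

Let X = conversion of R (basis 1 mol R); extent of reaction ξ = X.
Species balance: n_R = 1 − X; n_V = 3X.
Total moles n_T = 1 + 2X.
With p_i = (n_i/n_T)P, K_p = p_V^3 / (p_R).
This yields a degree-3 equation in X; solving on (0,1), X = 0.792.
Then n_R = 0.208, n_T = 2.58, so y_R = 0.081.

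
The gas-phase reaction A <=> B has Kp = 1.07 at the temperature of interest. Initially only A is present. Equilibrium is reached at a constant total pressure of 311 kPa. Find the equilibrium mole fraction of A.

y_A = 0.483

Take 1 mol A as basis and let X be its fractional conversion, so ξ = X.
Mole table: n_A = 1 − X; n_B = X.
n_T stays at 1 (no change in mole number).
With p_i = (n_i/n_T)P, Kp = p_B / (p_A).
Equating to 1.07 and solving on 0 < X < 1: X = 0.517.
Then n_A = 0.483, n_T = 1, so y_A = 0.483.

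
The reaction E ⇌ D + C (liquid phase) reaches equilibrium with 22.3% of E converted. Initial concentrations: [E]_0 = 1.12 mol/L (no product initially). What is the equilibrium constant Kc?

Kc = 0.0717 mol/L

Let X = conversion of E.
Concentrations: [E] = 1.12 − 1.12X; [D] = 1.12X; [C] = 1.12X.
At X = 0.223: [E] = 0.87, [D] = 0.25, [C] = 0.25.
Kc = [D] [C] / ([E]) = 0.0717 mol/L.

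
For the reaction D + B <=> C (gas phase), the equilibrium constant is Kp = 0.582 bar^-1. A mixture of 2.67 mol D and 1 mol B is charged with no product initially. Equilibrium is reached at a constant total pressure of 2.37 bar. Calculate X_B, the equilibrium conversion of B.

X = 0.486

Take 1 mol B as basis and let X be its fractional conversion, so ξ = X.
At extent ξ: n_D = 2.67 − X; n_B = 1 − X; n_C = X.
n_T = Σnᵢ = 3.67 − X.
y_i = n_i/n_T, p_i = y_i·P. Kp = p_C / (p_D p_B).
Substituting and setting equal to 0.582 bar^-1 gives a polynomial in X; the root in (0,1) is X = 0.486.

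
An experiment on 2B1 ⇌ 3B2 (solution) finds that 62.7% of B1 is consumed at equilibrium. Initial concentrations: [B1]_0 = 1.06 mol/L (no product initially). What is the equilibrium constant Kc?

Let X = conversion of B1.
Concentrations: [B1] = 1.06 − 1.06X; [B2] = 1.59X.
At X = 0.627: [B1] = 0.395, [B2] = 0.997.
Kc = [B2]^3 / ([B1]^2) = 6.34 mol/L.

Kc = 6.34 mol/L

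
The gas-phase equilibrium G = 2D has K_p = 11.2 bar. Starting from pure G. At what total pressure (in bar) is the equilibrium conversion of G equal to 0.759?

Basis: 1 mol G initially; let X = conversion of G. Extent ξ = X.
Mole table: n_G = 1 − X; n_D = 2X.
n_T = Σnᵢ = 1 + X.
K_p = p_D^2 / (p_G) with p_i = (n_i/n_T)·P.
At X = 0.759: the mole-fraction product g(X) = Π y_i^ν_i = 5.436. Since K_p = g(X)·P^{1}, P = (K_p/g)^(1/1) = (11.2/5.436)^(1/1) = 2.06 bar.

P = 2.06 bar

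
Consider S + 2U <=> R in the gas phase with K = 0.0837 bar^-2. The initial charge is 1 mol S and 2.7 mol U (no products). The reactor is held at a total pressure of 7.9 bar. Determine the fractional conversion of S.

Basis: 1 mol S initially; let X = conversion of S. Extent ξ = X.
Moles: n_S = 1 − X; n_U = 2.7 − 2X; n_R = X.
n_T = Σnᵢ = 3.7 − 2X.
With p_i = (n_i/n_T)P, K = p_R / (p_S p_U^2).
Setting this equal to 0.0837 bar^-2 and taking the physical root (0 < X < 1) gives X = 0.642.

X = 0.642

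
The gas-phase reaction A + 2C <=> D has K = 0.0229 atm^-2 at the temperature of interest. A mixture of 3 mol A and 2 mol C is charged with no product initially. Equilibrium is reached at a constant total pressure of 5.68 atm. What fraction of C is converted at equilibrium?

Let X = conversion of C (basis 2 mol C); extent of reaction ξ = X.
Species balance: n_A = 3 − X; n_C = 2 − 2X; n_D = X.
n_T = Σnᵢ = 5 − 2X.
Mole fractions y_i = n_i/n_T; K = p_D / (p_A p_C^2) with p_i = y_i·P.
Substituting and setting equal to 0.0229 atm^-2 gives a polynomial in X; the root in (0,1) is X = 0.234.

X = 0.234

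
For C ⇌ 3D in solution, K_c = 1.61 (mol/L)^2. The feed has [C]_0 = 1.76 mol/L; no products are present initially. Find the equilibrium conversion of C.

Let X = conversion of C; extent ξ = 1.76·X mol/L.
Concentrations: [C] = 1.76 − 1.76X; [D] = 5.28X.
K_c = [D]^3 / ([C]).
Solving K_c = 1.61 for X ∈ (0,1): X = 0.244.

X = 0.244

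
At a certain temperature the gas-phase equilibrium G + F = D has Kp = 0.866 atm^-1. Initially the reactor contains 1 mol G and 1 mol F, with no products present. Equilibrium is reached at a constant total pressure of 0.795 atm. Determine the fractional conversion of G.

Basis: 1 mol G initially; let X = conversion of G. Extent ξ = X.
Mole table: n_G = 1 − X; n_F = 1 − X; n_D = X.
n_T = Σnᵢ = 2 − X.
With p_i = (n_i/n_T)P, Kp = p_D / (p_G p_F).
Equating to 0.866 atm^-1 and solving on 0 < X < 1: X = 0.230.

X = 0.230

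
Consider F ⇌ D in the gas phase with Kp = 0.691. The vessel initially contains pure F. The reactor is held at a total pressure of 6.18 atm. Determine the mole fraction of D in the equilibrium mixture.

y_D = 0.409

Let X = conversion of F (basis 1 mol F); extent of reaction ξ = X.
Species balance: n_F = 1 − X; n_D = X.
Since Δν = 0, n_T = 1 throughout.
Mole fractions y_i = n_i/n_T; Kp = p_D / (p_F) with p_i = y_i·P.
Substituting and setting equal to 0.691 gives a polynomial in X; the root in (0,1) is X = 0.409.
Then n_D = 0.409, n_T = 1, so y_D = 0.409.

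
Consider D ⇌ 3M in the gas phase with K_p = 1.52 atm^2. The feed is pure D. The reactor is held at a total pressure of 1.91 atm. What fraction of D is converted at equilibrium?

X = 0.303

Basis: 1 mol D initially; let X = conversion of D. Extent ξ = X.
At extent ξ: n_D = 1 − X; n_M = 3X.
Total moles n_T = 1 + 2X.
y_i = n_i/n_T, p_i = y_i·P. K_p = p_M^3 / (p_D).
Substituting and setting equal to 1.52 atm^2 gives a polynomial in X; the root in (0,1) is X = 0.303.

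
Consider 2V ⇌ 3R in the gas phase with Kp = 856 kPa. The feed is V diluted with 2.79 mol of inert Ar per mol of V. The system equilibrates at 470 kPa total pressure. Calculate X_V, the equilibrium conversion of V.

X = 0.649

Take 1 mol V as basis and let X be its fractional conversion, so ξ = 0.5X.
At extent ξ: n_V = 1 − X; n_R = 1.5X; n_I = 2.79 (inert).
n_T = Σnᵢ = 3.79 + 0.5X.
y_i = n_i/n_T, p_i = y_i·P. Kp = p_R^3 / (p_V^2).
Substituting and setting equal to 856 kPa gives a polynomial in X; the root in (0,1) is X = 0.649.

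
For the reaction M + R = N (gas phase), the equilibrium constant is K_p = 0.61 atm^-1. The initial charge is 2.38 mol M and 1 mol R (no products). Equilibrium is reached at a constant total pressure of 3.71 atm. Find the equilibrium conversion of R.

X = 0.592

Let X = conversion of R (basis 1 mol R); extent of reaction ξ = X.
Mole table: n_M = 2.38 − X; n_R = 1 − X; n_N = X.
Total moles n_T = 3.38 − X.
Mole fractions y_i = n_i/n_T; K_p = p_N / (p_M p_R) with p_i = y_i·P.
Substituting and setting equal to 0.61 atm^-1 gives a polynomial in X; the root in (0,1) is X = 0.592.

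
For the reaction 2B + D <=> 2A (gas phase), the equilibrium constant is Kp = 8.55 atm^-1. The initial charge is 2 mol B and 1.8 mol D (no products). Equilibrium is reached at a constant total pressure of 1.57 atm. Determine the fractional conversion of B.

X = 0.687

Basis: 2 mol B initially; let X = conversion of B. Extent ξ = X.
Mole table: n_B = 2 − 2X; n_D = 1.8 − X; n_A = 2X.
Total moles n_T = 3.8 − X.
y_i = n_i/n_T, p_i = y_i·P. Kp = p_A^2 / (p_B^2 p_D).
Equating to 8.55 atm^-1 and solving on 0 < X < 1: X = 0.687.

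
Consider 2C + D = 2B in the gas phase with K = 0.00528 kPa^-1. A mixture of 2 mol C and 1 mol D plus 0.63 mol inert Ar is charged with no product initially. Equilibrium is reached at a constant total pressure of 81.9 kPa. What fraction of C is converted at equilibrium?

X = 0.238

Take 2 mol C as basis and let X be its fractional conversion, so ξ = X.
Mole table: n_C = 2 − 2X; n_D = 1 − X; n_B = 2X; n_I = 0.63 (inert).
n_T = Σnᵢ = 3.63 − X.
Mole fractions y_i = n_i/n_T; K = p_B^2 / (p_C^2 p_D) with p_i = y_i·P.
This yields a degree-3 equation in X; solving on (0,1), X = 0.238.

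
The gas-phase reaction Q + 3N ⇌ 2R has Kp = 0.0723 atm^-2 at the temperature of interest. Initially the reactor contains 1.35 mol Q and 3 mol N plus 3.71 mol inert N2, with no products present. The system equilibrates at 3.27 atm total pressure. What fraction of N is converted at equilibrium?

X = 0.220

Take 3 mol N as basis and let X be its fractional conversion, so ξ = X.
At extent ξ: n_Q = 1.35 − X; n_N = 3 − 3X; n_R = 2X; n_I = 3.71 (inert).
Total moles n_T = 8.06 − 2X.
y_i = n_i/n_T, p_i = y_i·P. Kp = p_R^2 / (p_Q p_N^3).
Setting this equal to 0.0723 atm^-2 and taking the physical root (0 < X < 1) gives X = 0.220.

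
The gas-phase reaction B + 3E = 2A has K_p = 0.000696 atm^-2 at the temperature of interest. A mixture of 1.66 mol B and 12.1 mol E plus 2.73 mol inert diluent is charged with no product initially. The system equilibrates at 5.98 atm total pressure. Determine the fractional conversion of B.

Basis: 1.66 mol B initially; let X = conversion of B. Extent ξ = 1.66X.
At extent ξ: n_B = 1.66 − 1.66X; n_E = 12.1 − 4.98X; n_A = 3.32X; n_I = 2.73 (inert).
Summing: n_T = 16.5 − 3.32X.
y_i = n_i/n_T, p_i = y_i·P. K_p = p_A^2 / (p_B p_E^3).
Setting this equal to 0.000696 atm^-2 and taking the physical root (0 < X < 1) gives X = 0.137.

X = 0.137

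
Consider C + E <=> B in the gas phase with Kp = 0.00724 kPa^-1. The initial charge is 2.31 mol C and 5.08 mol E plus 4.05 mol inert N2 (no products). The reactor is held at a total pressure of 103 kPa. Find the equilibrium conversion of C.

Let X = conversion of C (basis 2.31 mol C); extent of reaction ξ = 2.31X.
Mole table: n_C = 2.31 − 2.31X; n_E = 5.08 − 2.31X; n_B = 2.31X; n_I = 4.05 (inert).
n_T = Σnᵢ = 11.4 − 2.31X.
y_i = n_i/n_T, p_i = y_i·P. Kp = p_B / (p_C p_E).
Setting this equal to 0.00724 kPa^-1 and taking the physical root (0 < X < 1) gives X = 0.237.

X = 0.237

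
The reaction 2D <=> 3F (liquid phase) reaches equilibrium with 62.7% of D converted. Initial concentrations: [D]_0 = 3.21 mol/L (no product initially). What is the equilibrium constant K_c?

K_c = 19.2 mol/L

Let X = conversion of D.
Concentrations: [D] = 3.21 − 3.21X; [F] = 4.81X.
At X = 0.627: [D] = 1.2, [F] = 3.02.
K_c = [F]^3 / ([D]^2) = 19.2 mol/L.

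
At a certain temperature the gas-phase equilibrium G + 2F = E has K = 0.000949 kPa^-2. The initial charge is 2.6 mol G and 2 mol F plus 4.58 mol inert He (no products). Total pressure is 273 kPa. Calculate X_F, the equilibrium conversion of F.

X = 0.716

Take 2 mol F as basis and let X be its fractional conversion, so ξ = X.
Mole table: n_G = 2.6 − X; n_F = 2 − 2X; n_E = X; n_I = 4.58 (inert).
n_T = Σnᵢ = 9.18 − 2X.
With p_i = (n_i/n_T)P, K = p_E / (p_G p_F^2).
Equating to 0.000949 kPa^-2 and solving on 0 < X < 1: X = 0.716.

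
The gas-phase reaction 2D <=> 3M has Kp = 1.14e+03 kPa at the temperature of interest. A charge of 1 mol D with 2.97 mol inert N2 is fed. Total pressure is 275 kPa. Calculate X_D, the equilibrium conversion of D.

X = 0.730

Let X = conversion of D (basis 1 mol D); extent of reaction ξ = 0.5X.
Moles: n_D = 1 − X; n_M = 1.5X; n_I = 2.97 (inert).
Total moles n_T = 3.97 + 0.5X.
y_i = n_i/n_T, p_i = y_i·P. Kp = p_M^3 / (p_D^2).
Setting this equal to 1.14e+03 kPa and taking the physical root (0 < X < 1) gives X = 0.730.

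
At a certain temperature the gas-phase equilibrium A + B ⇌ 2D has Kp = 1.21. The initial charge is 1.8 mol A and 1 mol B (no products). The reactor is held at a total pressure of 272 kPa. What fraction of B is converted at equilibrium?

X = 0.465

Let X = conversion of B (basis 1 mol B); extent of reaction ξ = X.
Species balance: n_A = 1.8 − X; n_B = 1 − X; n_D = 2X.
Since Δν = 0, n_T = 2.8 throughout.
With p_i = (n_i/n_T)P, Kp = p_D^2 / (p_A p_B).
Equating to 1.21 and solving on 0 < X < 1: X = 0.465.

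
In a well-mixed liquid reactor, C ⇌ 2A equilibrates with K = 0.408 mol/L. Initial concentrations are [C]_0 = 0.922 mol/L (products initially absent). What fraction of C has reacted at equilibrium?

Let X = conversion of C; extent ξ = 0.922·X mol/L.
Concentrations: [C] = 0.922 − 0.922X; [A] = 1.84X.
K = [A]^2 / ([C]).
Solving K = 0.408 for X ∈ (0,1): X = 0.282.

X = 0.282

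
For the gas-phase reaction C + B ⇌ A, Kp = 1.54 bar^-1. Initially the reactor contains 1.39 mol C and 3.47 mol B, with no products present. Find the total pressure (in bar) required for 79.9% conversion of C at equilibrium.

P = 4.1 bar

Basis: 1.39 mol C initially; let X = conversion of C. Extent ξ = 1.39X.
Moles: n_C = 1.39 − 1.39X; n_B = 3.47 − 1.39X; n_A = 1.39X.
Summing: n_T = 4.86 − 1.39X.
Kp = p_A / (p_C p_B) with p_i = (n_i/n_T)·P.
At X = 0.799: the mole-fraction product g(X) = Π y_i^ν_i = 6.317. Since Kp = g(X)·P^{-1}, P = (g/Kp)^(1/1) = (6.317/1.54)^(1/1) = 4.1 bar.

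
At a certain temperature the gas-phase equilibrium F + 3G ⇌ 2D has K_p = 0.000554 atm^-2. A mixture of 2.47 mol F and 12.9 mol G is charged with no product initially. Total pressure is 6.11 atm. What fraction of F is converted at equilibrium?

Take 2.47 mol F as basis and let X be its fractional conversion, so ξ = 2.47X.
Species balance: n_F = 2.47 − 2.47X; n_G = 12.9 − 7.41X; n_D = 4.94X.
Summing: n_T = 15.4 − 4.94X.
Mole fractions y_i = n_i/n_T; K_p = p_D^2 / (p_F p_G^3) with p_i = y_i·P.
Equating to 0.000554 atm^-2 and solving on 0 < X < 1: X = 0.121.

X = 0.121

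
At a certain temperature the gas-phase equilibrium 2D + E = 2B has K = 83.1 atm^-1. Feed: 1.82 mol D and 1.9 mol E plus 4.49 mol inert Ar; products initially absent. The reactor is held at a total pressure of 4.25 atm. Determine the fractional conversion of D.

X = 0.879

Take 1.82 mol D as basis and let X be its fractional conversion, so ξ = 0.91X.
Species balance: n_D = 1.82 − 1.82X; n_E = 1.9 − 0.91X; n_B = 1.82X; n_I = 4.49 (inert).
n_T = Σnᵢ = 8.21 − 0.91X.
Mole fractions y_i = n_i/n_T; K = p_B^2 / (p_D^2 p_E) with p_i = y_i·P.
Equating to 83.1 atm^-1 and solving on 0 < X < 1: X = 0.879.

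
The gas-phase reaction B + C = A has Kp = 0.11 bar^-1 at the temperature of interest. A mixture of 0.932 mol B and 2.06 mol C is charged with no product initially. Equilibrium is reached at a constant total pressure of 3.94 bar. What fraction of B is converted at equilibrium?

X = 0.224

Take 0.932 mol B as basis and let X be its fractional conversion, so ξ = 0.932X.
Moles: n_B = 0.932 − 0.932X; n_C = 2.06 − 0.932X; n_A = 0.932X.
n_T = Σnᵢ = 2.99 − 0.932X.
Mole fractions y_i = n_i/n_T; Kp = p_A / (p_B p_C) with p_i = y_i·P.
This yields a degree-2 equation in X; solving on (0,1), X = 0.224.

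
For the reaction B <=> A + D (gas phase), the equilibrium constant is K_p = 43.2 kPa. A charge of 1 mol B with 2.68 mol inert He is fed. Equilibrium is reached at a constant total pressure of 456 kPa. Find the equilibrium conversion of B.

Take 1 mol B as basis and let X be its fractional conversion, so ξ = X.
Moles: n_B = 1 − X; n_A = X; n_D = X; n_I = 2.68 (inert).
Summing: n_T = 3.68 + X.
Mole fractions y_i = n_i/n_T; K_p = p_A p_D / (p_B) with p_i = y_i·P.
Setting this equal to 43.2 kPa and taking the physical root (0 < X < 1) gives X = 0.460.

X = 0.460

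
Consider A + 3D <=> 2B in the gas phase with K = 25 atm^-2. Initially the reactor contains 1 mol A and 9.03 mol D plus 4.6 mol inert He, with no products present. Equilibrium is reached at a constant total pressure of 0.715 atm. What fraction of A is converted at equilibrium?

Basis: 1 mol A initially; let X = conversion of A. Extent ξ = X.
Moles: n_A = 1 − X; n_D = 9.03 − 3X; n_B = 2X; n_I = 4.6 (inert).
Total moles n_T = 14.6 − 2X.
Mole fractions y_i = n_i/n_T; K = p_B^2 / (p_A p_D^3) with p_i = y_i·P.
Substituting and setting equal to 25 atm^-2 gives a polynomial in X; the root in (0,1) is X = 0.857.

X = 0.857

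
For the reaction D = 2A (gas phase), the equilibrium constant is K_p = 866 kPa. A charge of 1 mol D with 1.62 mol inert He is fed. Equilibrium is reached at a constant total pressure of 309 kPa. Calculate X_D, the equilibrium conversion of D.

X = 0.758

Take 1 mol D as basis and let X be its fractional conversion, so ξ = X.
Species balance: n_D = 1 − X; n_A = 2X; n_I = 1.62 (inert).
n_T = Σnᵢ = 2.62 + X.
Mole fractions y_i = n_i/n_T; K_p = p_A^2 / (p_D) with p_i = y_i·P.
Substituting and setting equal to 866 kPa gives a polynomial in X; the root in (0,1) is X = 0.758.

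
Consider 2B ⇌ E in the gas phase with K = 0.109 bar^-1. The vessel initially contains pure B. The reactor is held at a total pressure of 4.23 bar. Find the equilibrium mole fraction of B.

Let X = conversion of B (basis 1 mol B); extent of reaction ξ = 0.5X.
At extent ξ: n_B = 1 − X; n_E = 0.5X.
Summing: n_T = 1 − 0.5X.
With p_i = (n_i/n_T)P, K = p_E / (p_B^2).
This yields a degree-2 equation in X; solving on (0,1), X = 0.407.
Then n_B = 0.593, n_T = 0.796, so y_B = 0.744.

y_B = 0.744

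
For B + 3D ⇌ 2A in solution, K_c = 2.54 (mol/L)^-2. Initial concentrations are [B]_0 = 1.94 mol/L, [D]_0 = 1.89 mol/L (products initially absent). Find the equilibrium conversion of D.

X = 0.691

Let X = conversion of D; extent ξ = 1.89X/3 mol/L.
Concentrations: [B] = 1.94 − 0.63X; [D] = 1.89 − 1.89X; [A] = 1.26X.
K_c = [A]^2 / ([B] [D]^3).
This equals 2.54 at X = 0.691 (the root in 0 < X < 1).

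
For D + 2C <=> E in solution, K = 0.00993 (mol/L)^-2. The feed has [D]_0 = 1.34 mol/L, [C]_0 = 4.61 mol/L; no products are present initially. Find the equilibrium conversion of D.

Let X = conversion of D; extent ξ = 1.34·X mol/L.
Concentrations: [D] = 1.34 − 1.34X; [C] = 4.61 − 2.68X; [E] = 1.34X.
K = [E] / ([D] [C]^2).
Setting equal to 0.00993 and solving for X on (0,1) gives X = 0.150.

X = 0.150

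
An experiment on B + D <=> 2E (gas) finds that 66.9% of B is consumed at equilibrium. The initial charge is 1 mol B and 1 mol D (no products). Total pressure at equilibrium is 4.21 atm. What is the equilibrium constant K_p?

Take 1 mol B as basis and let X be its fractional conversion, so ξ = X.
Moles: n_B = 1 − X; n_D = 1 − X; n_E = 2X.
Since Δν = 0, n_T = 2 throughout.
At X = 0.669: n_B = 0.331, n_D = 0.331, n_E = 1.34, n_T = 2.
p_i = (n_i/n_T)·P. K_p = p_E^2 / (p_B p_D) = 16.3.

K_p = 16.3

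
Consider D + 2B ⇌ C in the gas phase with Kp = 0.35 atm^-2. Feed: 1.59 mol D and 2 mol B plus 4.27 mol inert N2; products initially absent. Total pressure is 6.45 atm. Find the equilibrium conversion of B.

Take 2 mol B as basis and let X be its fractional conversion, so ξ = X.
Mole table: n_D = 1.59 − X; n_B = 2 − 2X; n_C = X; n_I = 4.27 (inert).
Total moles n_T = 7.86 − 2X.
With p_i = (n_i/n_T)P, Kp = p_C / (p_D p_B^2).
This yields a degree-3 equation in X; solving on (0,1), X = 0.437.

X = 0.437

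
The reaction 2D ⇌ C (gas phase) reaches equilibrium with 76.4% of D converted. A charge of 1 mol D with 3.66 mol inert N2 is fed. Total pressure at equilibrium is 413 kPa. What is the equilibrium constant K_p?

K_p = 0.071 kPa^-1

Basis: 1 mol D initially; let X = conversion of D. Extent ξ = 0.5X.
Moles: n_D = 1 − X; n_C = 0.5X; n_I = 3.66 (inert).
n_T = Σnᵢ = 4.66 − 0.5X.
At X = 0.764: n_D = 0.236, n_C = 0.382, n_T = 4.28.
p_i = (n_i/n_T)·P. K_p = p_C / (p_D^2) = 0.071 kPa^-1.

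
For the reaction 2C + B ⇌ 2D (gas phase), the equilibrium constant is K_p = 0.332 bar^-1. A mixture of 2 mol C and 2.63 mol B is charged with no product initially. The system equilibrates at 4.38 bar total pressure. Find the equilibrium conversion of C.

X = 0.465

Basis: 2 mol C initially; let X = conversion of C. Extent ξ = X.
Mole table: n_C = 2 − 2X; n_B = 2.63 − X; n_D = 2X.
Total moles n_T = 4.63 − X.
Mole fractions y_i = n_i/n_T; K_p = p_D^2 / (p_C^2 p_B) with p_i = y_i·P.
Equating to 0.332 bar^-1 and solving on 0 < X < 1: X = 0.465.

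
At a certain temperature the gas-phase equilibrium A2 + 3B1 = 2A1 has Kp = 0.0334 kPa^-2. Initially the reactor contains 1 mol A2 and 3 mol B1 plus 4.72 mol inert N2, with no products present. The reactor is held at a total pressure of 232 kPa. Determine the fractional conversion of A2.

X = 0.775

Let X = conversion of A2 (basis 1 mol A2); extent of reaction ξ = X.
At extent ξ: n_A2 = 1 − X; n_B1 = 3 − 3X; n_A1 = 2X; n_I = 4.72 (inert).
Summing: n_T = 8.72 − 2X.
Mole fractions y_i = n_i/n_T; Kp = p_A1^2 / (p_A2 p_B1^3) with p_i = y_i·P.
Equating to 0.0334 kPa^-2 and solving on 0 < X < 1: X = 0.775.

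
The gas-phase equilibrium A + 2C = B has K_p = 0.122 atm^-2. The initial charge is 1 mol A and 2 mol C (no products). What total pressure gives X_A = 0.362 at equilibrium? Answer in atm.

Basis: 1 mol A initially; let X = conversion of A. Extent ξ = X.
At extent ξ: n_A = 1 − X; n_C = 2 − 2X; n_B = X.
Summing: n_T = 3 − 2X.
K_p = p_B / (p_A p_C^2) with p_i = (n_i/n_T)·P.
At X = 0.362: the mole-fraction product g(X) = Π y_i^ν_i = 1.805. Since K_p = g(X)·P^{-2}, P = (g/K_p)^(1/2) = (1.805/0.122)^(1/2) = 3.85 atm.

P = 3.85 atm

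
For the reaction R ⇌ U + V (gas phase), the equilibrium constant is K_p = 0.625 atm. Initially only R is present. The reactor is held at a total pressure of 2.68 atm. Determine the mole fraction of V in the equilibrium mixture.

y_V = 0.303

Take 1 mol R as basis and let X be its fractional conversion, so ξ = X.
Species balance: n_R = 1 − X; n_U = X; n_V = X.
n_T = Σnᵢ = 1 + X.
With p_i = (n_i/n_T)P, K_p = p_U p_V / (p_R).
Equating to 0.625 atm and solving on 0 < X < 1: X = 0.435.
Then n_V = 0.435, n_T = 1.43, so y_V = 0.303.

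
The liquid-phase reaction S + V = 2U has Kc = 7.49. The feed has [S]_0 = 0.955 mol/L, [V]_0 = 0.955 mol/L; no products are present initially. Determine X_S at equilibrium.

Let X = conversion of S; extent ξ = 0.955·X mol/L.
Concentrations: [S] = 0.955 − 0.955X; [V] = 0.955 − 0.955X; [U] = 1.91X.
Kc = [U]^2 / ([S] [V]).
Solving Kc = 7.49 for X ∈ (0,1): X = 0.578.

X = 0.578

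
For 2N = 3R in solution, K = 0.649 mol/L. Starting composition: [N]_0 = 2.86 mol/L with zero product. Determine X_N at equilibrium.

Let X = conversion of N; extent ξ = 2.86X/2 mol/L.
Concentrations: [N] = 2.86 − 2.86X; [R] = 4.29X.
K = [R]^3 / ([N]^2).
Equating to 0.649 mol/L: the physical root is X = 0.316.

X = 0.316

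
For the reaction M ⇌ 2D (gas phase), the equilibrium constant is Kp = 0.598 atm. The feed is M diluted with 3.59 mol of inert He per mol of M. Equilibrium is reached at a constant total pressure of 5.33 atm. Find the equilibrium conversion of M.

X = 0.308

Let X = conversion of M (basis 1 mol M); extent of reaction ξ = X.
Species balance: n_M = 1 − X; n_D = 2X; n_I = 3.59 (inert).
n_T = Σnᵢ = 4.59 + X.
With p_i = (n_i/n_T)P, Kp = p_D^2 / (p_M).
Substituting and setting equal to 0.598 atm gives a polynomial in X; the root in (0,1) is X = 0.308.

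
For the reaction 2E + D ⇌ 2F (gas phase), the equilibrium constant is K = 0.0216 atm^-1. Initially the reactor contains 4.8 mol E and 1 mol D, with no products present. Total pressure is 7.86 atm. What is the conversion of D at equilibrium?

X = 0.306

Basis: 1 mol D initially; let X = conversion of D. Extent ξ = X.
At extent ξ: n_E = 4.8 − 2X; n_D = 1 − X; n_F = 2X.
Total moles n_T = 5.8 − X.
Mole fractions y_i = n_i/n_T; K = p_F^2 / (p_E^2 p_D) with p_i = y_i·P.
Substituting and setting equal to 0.0216 atm^-1 gives a polynomial in X; the root in (0,1) is X = 0.306.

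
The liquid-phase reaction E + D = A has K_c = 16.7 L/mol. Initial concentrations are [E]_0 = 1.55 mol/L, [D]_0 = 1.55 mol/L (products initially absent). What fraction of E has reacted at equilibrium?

X = 0.822

Let X = conversion of E; extent ξ = 1.55·X mol/L.
Concentrations: [E] = 1.55 − 1.55X; [D] = 1.55 − 1.55X; [A] = 1.55X.
K_c = [A] / ([E] [D]).
Solving K_c = 16.7 for X ∈ (0,1): X = 0.822.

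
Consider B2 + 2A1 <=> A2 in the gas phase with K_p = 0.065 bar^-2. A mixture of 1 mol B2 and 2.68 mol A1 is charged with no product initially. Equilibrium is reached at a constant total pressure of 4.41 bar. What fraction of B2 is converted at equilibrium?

Basis: 1 mol B2 initially; let X = conversion of B2. Extent ξ = X.
Species balance: n_B2 = 1 − X; n_A1 = 2.68 − 2X; n_A2 = X.
Total moles n_T = 3.68 − 2X.
Mole fractions y_i = n_i/n_T; K_p = p_A2 / (p_B2 p_A1^2) with p_i = y_i·P.
Equating to 0.065 bar^-2 and solving on 0 < X < 1: X = 0.357.

X = 0.357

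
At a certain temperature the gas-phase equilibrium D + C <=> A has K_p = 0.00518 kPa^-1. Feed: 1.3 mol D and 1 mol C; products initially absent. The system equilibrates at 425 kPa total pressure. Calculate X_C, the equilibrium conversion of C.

Take 1 mol C as basis and let X be its fractional conversion, so ξ = X.
Species balance: n_D = 1.3 − X; n_C = 1 − X; n_A = X.
Summing: n_T = 2.3 − X.
Mole fractions y_i = n_i/n_T; K_p = p_A / (p_D p_C) with p_i = y_i·P.
Equating to 0.00518 kPa^-1 and solving on 0 < X < 1: X = 0.495.

X = 0.495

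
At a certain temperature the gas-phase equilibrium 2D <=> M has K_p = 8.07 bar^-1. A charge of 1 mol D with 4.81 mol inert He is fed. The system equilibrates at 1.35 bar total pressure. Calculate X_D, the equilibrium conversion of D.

Basis: 1 mol D initially; let X = conversion of D. Extent ξ = 0.5X.
Mole table: n_D = 1 − X; n_M = 0.5X; n_I = 4.81 (inert).
Summing: n_T = 5.81 − 0.5X.
y_i = n_i/n_T, p_i = y_i·P. K_p = p_M / (p_D^2).
Substituting and setting equal to 8.07 bar^-1 gives a polynomial in X; the root in (0,1) is X = 0.608.

X = 0.608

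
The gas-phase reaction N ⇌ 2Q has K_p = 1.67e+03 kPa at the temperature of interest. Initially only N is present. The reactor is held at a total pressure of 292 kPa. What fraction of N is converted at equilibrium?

Basis: 1 mol N initially; let X = conversion of N. Extent ξ = X.
Species balance: n_N = 1 − X; n_Q = 2X.
Total moles n_T = 1 + X.
Mole fractions y_i = n_i/n_T; K_p = p_Q^2 / (p_N) with p_i = y_i·P.
Substituting and setting equal to 1.67e+03 kPa gives a polynomial in X; the root in (0,1) is X = 0.767.

X = 0.767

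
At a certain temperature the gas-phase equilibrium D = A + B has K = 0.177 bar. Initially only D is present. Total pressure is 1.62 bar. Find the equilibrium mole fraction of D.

Basis: 1 mol D initially; let X = conversion of D. Extent ξ = X.
Species balance: n_D = 1 − X; n_A = X; n_B = X.
Total moles n_T = 1 + X.
With p_i = (n_i/n_T)P, K = p_A p_B / (p_D).
This yields a degree-2 equation in X; solving on (0,1), X = 0.314.
Then n_D = 0.686, n_T = 1.31, so y_D = 0.522.

y_D = 0.522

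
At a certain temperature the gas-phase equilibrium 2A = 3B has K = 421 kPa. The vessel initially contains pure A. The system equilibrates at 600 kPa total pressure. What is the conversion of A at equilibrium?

X = 0.433

Basis: 1 mol A initially; let X = conversion of A. Extent ξ = 0.5X.
Moles: n_A = 1 − X; n_B = 1.5X.
n_T = Σnᵢ = 1 + 0.5X.
y_i = n_i/n_T, p_i = y_i·P. K = p_B^3 / (p_A^2).
Equating to 421 kPa and solving on 0 < X < 1: X = 0.433.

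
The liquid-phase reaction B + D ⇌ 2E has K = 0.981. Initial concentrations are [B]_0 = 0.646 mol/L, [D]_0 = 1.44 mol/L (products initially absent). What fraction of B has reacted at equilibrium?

Let X = conversion of B; extent ξ = 0.646·X mol/L.
Concentrations: [B] = 0.646 − 0.646X; [D] = 1.44 − 0.646X; [E] = 1.29X.
K = [E]^2 / ([B] [D]).
This equals 0.981 at X = 0.475 (the root in 0 < X < 1).

X = 0.475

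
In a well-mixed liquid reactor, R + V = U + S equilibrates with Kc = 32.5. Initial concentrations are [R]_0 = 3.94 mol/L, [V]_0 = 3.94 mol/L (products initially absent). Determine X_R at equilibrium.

X = 0.851

Let X = conversion of R; extent ξ = 3.94·X mol/L.
Concentrations: [R] = 3.94 − 3.94X; [V] = 3.94 − 3.94X; [U] = 3.94X; [S] = 3.94X.
Kc = [U] [S] / ([R] [V]).
Solving Kc = 32.5 for X ∈ (0,1): X = 0.851.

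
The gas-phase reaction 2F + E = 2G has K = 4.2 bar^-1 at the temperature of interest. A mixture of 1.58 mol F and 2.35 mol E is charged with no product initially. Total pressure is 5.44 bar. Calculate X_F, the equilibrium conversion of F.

Let X = conversion of F (basis 1.58 mol F); extent of reaction ξ = 0.79X.
Mole table: n_F = 1.58 − 1.58X; n_E = 2.35 − 0.79X; n_G = 1.58X.
Summing: n_T = 3.93 − 0.79X.
With p_i = (n_i/n_T)P, K = p_G^2 / (p_F^2 p_E).
Substituting and setting equal to 4.2 bar^-1 gives a polynomial in X; the root in (0,1) is X = 0.776.

X = 0.776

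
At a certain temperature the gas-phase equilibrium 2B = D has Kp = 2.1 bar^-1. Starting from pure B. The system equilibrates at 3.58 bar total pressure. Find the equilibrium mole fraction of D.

y_D = 0.696

Let X = conversion of B (basis 1 mol B); extent of reaction ξ = 0.5X.
Species balance: n_B = 1 − X; n_D = 0.5X.
Total moles n_T = 1 − 0.5X.
Mole fractions y_i = n_i/n_T; Kp = p_D / (p_B^2) with p_i = y_i·P.
This yields a degree-2 equation in X; solving on (0,1), X = 0.821.
Then n_D = 0.41, n_T = 0.59, so y_D = 0.696.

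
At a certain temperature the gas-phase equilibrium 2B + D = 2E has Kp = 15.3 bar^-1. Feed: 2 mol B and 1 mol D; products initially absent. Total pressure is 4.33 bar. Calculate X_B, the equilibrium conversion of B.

Let X = conversion of B (basis 2 mol B); extent of reaction ξ = X.
Mole table: n_B = 2 − 2X; n_D = 1 − X; n_E = 2X.
Summing: n_T = 3 − X.
y_i = n_i/n_T, p_i = y_i·P. Kp = p_E^2 / (p_B^2 p_D).
Setting this equal to 15.3 bar^-1 and taking the physical root (0 < X < 1) gives X = 0.736.

X = 0.736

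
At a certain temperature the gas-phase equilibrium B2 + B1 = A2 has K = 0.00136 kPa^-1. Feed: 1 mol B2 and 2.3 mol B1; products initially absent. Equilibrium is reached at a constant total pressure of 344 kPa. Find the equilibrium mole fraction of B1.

y_B1 = 0.673

Let X = conversion of B2 (basis 1 mol B2); extent of reaction ξ = X.
Mole table: n_B2 = 1 − X; n_B1 = 2.3 − X; n_A2 = X.
n_T = Σnᵢ = 3.3 − X.
Mole fractions y_i = n_i/n_T; K = p_A2 / (p_B2 p_B1) with p_i = y_i·P.
Setting this equal to 0.00136 kPa^-1 and taking the physical root (0 < X < 1) gives X = 0.240.
Then n_B1 = 2.06, n_T = 3.06, so y_B1 = 0.673.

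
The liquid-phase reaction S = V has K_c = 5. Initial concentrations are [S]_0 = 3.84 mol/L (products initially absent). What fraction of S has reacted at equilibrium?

X = 0.833

Let X = conversion of S; extent ξ = 3.84·X mol/L.
Concentrations: [S] = 3.84 − 3.84X; [V] = 3.84X.
K_c = [V] / ([S]).
Solving K_c = 5 for X ∈ (0,1): X = 0.833.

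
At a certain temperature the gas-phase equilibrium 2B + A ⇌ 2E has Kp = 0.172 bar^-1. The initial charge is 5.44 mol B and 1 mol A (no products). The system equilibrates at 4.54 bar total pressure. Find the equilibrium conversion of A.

X = 0.539

Let X = conversion of A (basis 1 mol A); extent of reaction ξ = X.
Species balance: n_B = 5.44 − 2X; n_A = 1 − X; n_E = 2X.
Summing: n_T = 6.44 − X.
Mole fractions y_i = n_i/n_T; Kp = p_E^2 / (p_B^2 p_A) with p_i = y_i·P.
Substituting and setting equal to 0.172 bar^-1 gives a polynomial in X; the root in (0,1) is X = 0.539.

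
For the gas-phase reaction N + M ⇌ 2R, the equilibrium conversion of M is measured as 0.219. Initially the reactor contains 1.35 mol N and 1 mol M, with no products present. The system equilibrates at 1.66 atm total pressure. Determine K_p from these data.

Take 1 mol M as basis and let X be its fractional conversion, so ξ = X.
At extent ξ: n_N = 1.35 − X; n_M = 1 − X; n_R = 2X.
Since Δν = 0, n_T = 2.35 throughout.
At X = 0.219: n_N = 1.13, n_M = 0.781, n_R = 0.438, n_T = 2.35.
p_i = (n_i/n_T)·P. K_p = p_R^2 / (p_N p_M) = 0.217.

K_p = 0.217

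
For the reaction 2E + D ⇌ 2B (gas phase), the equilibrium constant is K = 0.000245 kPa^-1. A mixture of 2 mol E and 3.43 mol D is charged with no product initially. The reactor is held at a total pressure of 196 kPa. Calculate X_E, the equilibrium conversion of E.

X = 0.147

Let X = conversion of E (basis 2 mol E); extent of reaction ξ = X.
Moles: n_E = 2 − 2X; n_D = 3.43 − X; n_B = 2X.
Total moles n_T = 5.43 − X.
y_i = n_i/n_T, p_i = y_i·P. K = p_B^2 / (p_E^2 p_D).
Setting this equal to 0.000245 kPa^-1 and taking the physical root (0 < X < 1) gives X = 0.147.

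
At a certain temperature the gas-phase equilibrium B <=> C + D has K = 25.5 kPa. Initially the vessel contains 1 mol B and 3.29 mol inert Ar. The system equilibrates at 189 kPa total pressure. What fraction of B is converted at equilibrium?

Take 1 mol B as basis and let X be its fractional conversion, so ξ = X.
Mole table: n_B = 1 − X; n_C = X; n_D = X; n_I = 3.29 (inert).
Summing: n_T = 4.29 + X.
y_i = n_i/n_T, p_i = y_i·P. K = p_C p_D / (p_B).
This yields a degree-2 equation in X; solving on (0,1), X = 0.545.

X = 0.545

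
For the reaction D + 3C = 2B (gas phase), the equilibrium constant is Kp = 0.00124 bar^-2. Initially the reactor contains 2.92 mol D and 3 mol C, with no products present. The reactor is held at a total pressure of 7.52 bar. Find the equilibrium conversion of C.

Basis: 3 mol C initially; let X = conversion of C. Extent ξ = X.
Species balance: n_D = 2.92 − X; n_C = 3 − 3X; n_B = 2X.
n_T = Σnᵢ = 5.92 − 2X.
With p_i = (n_i/n_T)P, Kp = p_B^2 / (p_D p_C^3).
Substituting and setting equal to 0.00124 bar^-2 gives a polynomial in X; the root in (0,1) is X = 0.158.

X = 0.158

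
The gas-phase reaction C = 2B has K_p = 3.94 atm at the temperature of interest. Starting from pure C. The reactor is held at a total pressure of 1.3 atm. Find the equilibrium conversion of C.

Let X = conversion of C (basis 1 mol C); extent of reaction ξ = X.
Species balance: n_C = 1 − X; n_B = 2X.
n_T = Σnᵢ = 1 + X.
Mole fractions y_i = n_i/n_T; K_p = p_B^2 / (p_C) with p_i = y_i·P.
This yields a degree-2 equation in X; solving on (0,1), X = 0.657.

X = 0.657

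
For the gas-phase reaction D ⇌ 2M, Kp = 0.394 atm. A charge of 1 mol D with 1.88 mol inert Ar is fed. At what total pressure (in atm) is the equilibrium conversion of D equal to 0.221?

P = 4.87 atm

Take 1 mol D as basis and let X be its fractional conversion, so ξ = X.
Moles: n_D = 1 − X; n_M = 2X; n_I = 1.88 (inert).
n_T = Σnᵢ = 2.88 + X.
Kp = p_M^2 / (p_D) with p_i = (n_i/n_T)·P.
At X = 0.221: the mole-fraction product g(X) = Π y_i^ν_i = 0.08087. Since Kp = g(X)·P^{1}, P = (Kp/g)^(1/1) = (0.394/0.08087)^(1/1) = 4.87 atm.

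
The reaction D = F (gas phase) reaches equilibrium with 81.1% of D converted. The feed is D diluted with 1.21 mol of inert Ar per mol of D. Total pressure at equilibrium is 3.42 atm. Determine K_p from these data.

Take 1 mol D as basis and let X be its fractional conversion, so ξ = X.
Species balance: n_D = 1 − X; n_F = X; n_I = 1.21 (inert).
n_T stays at 2.21 (no change in mole number).
At X = 0.811: n_D = 0.189, n_F = 0.811, n_T = 2.21.
p_i = (n_i/n_T)·P. K_p = p_F / (p_D) = 4.29.

K_p = 4.29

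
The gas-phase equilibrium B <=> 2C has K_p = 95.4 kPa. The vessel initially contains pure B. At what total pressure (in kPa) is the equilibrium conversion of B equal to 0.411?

Take 1 mol B as basis and let X be its fractional conversion, so ξ = X.
At extent ξ: n_B = 1 − X; n_C = 2X.
Total moles n_T = 1 + X.
K_p = p_C^2 / (p_B) with p_i = (n_i/n_T)·P.
At X = 0.411: the mole-fraction product g(X) = Π y_i^ν_i = 0.813. Since K_p = g(X)·P^{1}, P = (K_p/g)^(1/1) = (95.4/0.813)^(1/1) = 117 kPa.

P = 117 kPa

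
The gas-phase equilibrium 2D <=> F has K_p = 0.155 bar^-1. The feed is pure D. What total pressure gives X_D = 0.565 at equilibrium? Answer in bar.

Let X = conversion of D (basis 1 mol D); extent of reaction ξ = 0.5X.
Species balance: n_D = 1 − X; n_F = 0.5X.
Summing: n_T = 1 − 0.5X.
K_p = p_F / (p_D^2) with p_i = (n_i/n_T)·P.
At X = 0.565: the mole-fraction product g(X) = Π y_i^ν_i = 1.071. Since K_p = g(X)·P^{-1}, P = (g/K_p)^(1/1) = (1.071/0.155)^(1/1) = 6.91 bar.

P = 6.91 bar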